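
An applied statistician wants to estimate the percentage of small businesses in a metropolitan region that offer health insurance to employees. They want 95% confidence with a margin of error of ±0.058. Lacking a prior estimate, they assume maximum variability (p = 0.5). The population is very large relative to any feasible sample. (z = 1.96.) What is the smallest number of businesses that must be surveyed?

286

With p = 0.5, p(1−p) = 0.25.
n = z²·p(1−p)/E² = 1.96² × 0.2500 / 0.058² = 3.8416 × 0.2500 / 0.003364 ≈ 285.49.
Rounding up gives n = 286.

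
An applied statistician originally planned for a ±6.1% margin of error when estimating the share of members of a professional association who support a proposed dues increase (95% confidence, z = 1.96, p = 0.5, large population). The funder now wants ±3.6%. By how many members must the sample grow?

At ±6.1%: n = 1.96² × 0.2500 / 0.061² ≈ 258.10 → 259.
At ±3.6%: n = 1.96² × 0.2500 / 0.036² ≈ 741.05 → 742.
Additional respondents: 742 − 259 = 483.

483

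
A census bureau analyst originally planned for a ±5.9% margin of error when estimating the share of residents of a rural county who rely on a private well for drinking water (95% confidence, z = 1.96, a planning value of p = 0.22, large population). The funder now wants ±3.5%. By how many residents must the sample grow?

At ±5.9%: n = 1.96² × 0.1716 / 0.059² ≈ 189.38 → 190.
At ±3.5%: n = 1.96² × 0.1716 / 0.035² ≈ 538.14 → 539.
Additional respondents: 539 − 190 = 349.

349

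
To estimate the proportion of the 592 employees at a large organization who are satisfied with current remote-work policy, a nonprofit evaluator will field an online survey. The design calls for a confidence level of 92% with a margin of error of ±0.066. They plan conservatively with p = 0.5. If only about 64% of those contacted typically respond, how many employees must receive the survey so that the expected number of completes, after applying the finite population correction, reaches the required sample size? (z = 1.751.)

213

Completed interviews needed (unadjusted): n₀ = 1.751² × 0.2500 / 0.066² ≈ 175.96 → 176.
FPC for N = 592: n = 176 / (1 + 175/592) = 176 / 1.2956 ≈ 135.84 → 136.
At a 64% response rate, contacts needed = 136 / 0.64 ≈ 212.50 → 213.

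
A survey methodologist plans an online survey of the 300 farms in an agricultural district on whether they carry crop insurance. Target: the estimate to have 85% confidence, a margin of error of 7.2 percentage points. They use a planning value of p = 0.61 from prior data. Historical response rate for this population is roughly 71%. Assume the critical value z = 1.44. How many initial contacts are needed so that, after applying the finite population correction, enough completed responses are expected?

103

Completed interviews needed (unadjusted): n₀ = 1.44² × 0.2379 / 0.072² ≈ 95.16 → 96.
FPC for N = 300: n = 96 / (1 + 95/300) = 96 / 1.3167 ≈ 72.91 → 73.
At a 71% response rate, contacts needed = 73 / 0.71 ≈ 102.82 → 103.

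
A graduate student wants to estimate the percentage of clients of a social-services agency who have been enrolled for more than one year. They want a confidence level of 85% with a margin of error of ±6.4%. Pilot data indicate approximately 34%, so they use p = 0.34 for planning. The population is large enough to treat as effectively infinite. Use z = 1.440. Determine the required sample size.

With p = 0.34, p(1−p) = 0.2244.
n = z²·p(1−p)/E² = 1.440² × 0.2244 / 0.064² = 2.0736 × 0.2244 / 0.004096 ≈ 113.60.
Rounding up gives n = 114.

114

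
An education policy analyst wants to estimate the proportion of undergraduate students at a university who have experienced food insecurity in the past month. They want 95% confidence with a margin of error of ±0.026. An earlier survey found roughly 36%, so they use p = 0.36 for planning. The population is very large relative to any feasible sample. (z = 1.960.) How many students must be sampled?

With p = 0.36, p(1−p) = 0.2304.
n = z²·p(1−p)/E² = 1.960² × 0.2304 / 0.026² = 3.8416 × 0.2304 / 0.000676 ≈ 1309.33.
Rounding up gives n = 1310.

1310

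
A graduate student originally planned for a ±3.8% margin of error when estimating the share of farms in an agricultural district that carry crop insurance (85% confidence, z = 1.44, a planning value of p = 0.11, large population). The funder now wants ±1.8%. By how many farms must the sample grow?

At ±3.8%: n = 1.44² × 0.0979 / 0.038² ≈ 140.59 → 141.
At ±1.8%: n = 1.44² × 0.0979 / 0.018² ≈ 626.56 → 627.
Additional respondents: 627 − 141 = 486.

486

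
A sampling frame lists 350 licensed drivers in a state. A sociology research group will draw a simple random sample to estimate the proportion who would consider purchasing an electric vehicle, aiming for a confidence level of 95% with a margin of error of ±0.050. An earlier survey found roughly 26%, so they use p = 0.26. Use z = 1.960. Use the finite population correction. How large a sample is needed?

161

Unadjusted: n₀ = 1.960² × 0.26 × 0.74 / 0.050² ≈ 295.65, so n₀ = 296.
Finite population correction with N = 350: n = n₀ / (1 + (n₀−1)/N) = 296 / (1 + 295/350) = 296 / 1.8429 ≈ 160.62.
Rounding up, n = 161.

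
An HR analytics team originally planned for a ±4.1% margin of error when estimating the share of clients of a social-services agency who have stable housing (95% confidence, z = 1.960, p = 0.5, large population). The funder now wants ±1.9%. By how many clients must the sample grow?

At ±4.1%: n = 1.960² × 0.2500 / 0.041² ≈ 571.33 → 572.
At ±1.9%: n = 1.960² × 0.2500 / 0.019² ≈ 2660.39 → 2661.
Additional respondents: 2661 − 572 = 2089.

2089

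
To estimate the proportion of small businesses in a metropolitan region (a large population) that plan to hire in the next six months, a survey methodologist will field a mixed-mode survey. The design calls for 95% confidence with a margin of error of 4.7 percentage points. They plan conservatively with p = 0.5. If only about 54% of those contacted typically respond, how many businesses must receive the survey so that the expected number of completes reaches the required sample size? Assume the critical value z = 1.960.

806

Completed interviews needed: n₀ = 1.960² × 0.2500 / 0.047² ≈ 434.77 → 435.
At a 54% response rate, contacts needed = 435 / 0.54 ≈ 805.56 → 806.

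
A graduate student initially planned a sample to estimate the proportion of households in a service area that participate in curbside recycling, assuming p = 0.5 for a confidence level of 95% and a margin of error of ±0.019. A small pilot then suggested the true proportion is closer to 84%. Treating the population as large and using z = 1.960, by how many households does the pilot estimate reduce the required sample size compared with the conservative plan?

1230

Conservative (p = 0.5): n = 1.960² × 0.25 / 0.019² ≈ 2660.39 → 2661.
Using p = 0.84: p(1−p) = 0.1344, so n = 1.960² × 0.1344 / 0.019² ≈ 1430.22 → 1431.
Reduction: 2661 − 1431 = 1230.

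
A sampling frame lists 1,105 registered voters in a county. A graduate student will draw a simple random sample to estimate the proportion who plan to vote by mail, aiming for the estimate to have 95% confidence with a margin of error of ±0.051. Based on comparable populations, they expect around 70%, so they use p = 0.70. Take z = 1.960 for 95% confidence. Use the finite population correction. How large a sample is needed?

Unadjusted: n₀ = 1.960² × 0.70 × 0.30 / 0.051² ≈ 310.16, so n₀ = 311.
Finite population correction with N = 1,105: n = n₀ / (1 + (n₀−1)/N) = 311 / (1 + 310/1105) = 311 / 1.2805 ≈ 242.87.
Rounding up, n = 243.

243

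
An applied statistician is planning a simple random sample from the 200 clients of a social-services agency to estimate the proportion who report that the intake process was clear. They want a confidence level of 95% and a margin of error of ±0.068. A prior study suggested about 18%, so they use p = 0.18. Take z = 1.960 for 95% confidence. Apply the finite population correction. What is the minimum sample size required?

Unadjusted: n₀ = 1.960² × 0.18 × 0.82 / 0.068² ≈ 122.63, so n₀ = 123.
Finite population correction with N = 200: n = n₀ / (1 + (n₀−1)/N) = 123 / (1 + 122/200) = 123 / 1.6100 ≈ 76.40.
Rounding up, n = 77.

77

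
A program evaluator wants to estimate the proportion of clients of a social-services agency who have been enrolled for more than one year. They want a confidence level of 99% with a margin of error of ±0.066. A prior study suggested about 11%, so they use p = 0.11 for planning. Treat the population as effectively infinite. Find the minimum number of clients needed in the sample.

For 99% confidence, z = 2.576.
With p = 0.11, p(1−p) = 0.0979.
n = z²·p(1−p)/E² = 2.576² × 0.0979 / 0.066² = 6.6358 × 0.0979 / 0.004356 ≈ 149.14.
Rounding up gives n = 150.

150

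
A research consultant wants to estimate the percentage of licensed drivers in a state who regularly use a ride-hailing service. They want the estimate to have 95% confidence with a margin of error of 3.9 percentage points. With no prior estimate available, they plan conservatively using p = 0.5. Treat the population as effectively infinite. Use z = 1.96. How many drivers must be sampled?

632

With p = 0.5, p(1−p) = 0.25.
n = z²·p(1−p)/E² = 1.96² × 0.2500 / 0.039² = 3.8416 × 0.2500 / 0.001521 ≈ 631.43.
Rounding up gives n = 632.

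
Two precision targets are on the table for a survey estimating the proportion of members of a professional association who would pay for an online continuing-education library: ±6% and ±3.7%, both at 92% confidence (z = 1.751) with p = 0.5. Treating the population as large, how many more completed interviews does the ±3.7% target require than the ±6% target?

At ±6%: n = 1.751² × 0.2500 / 0.060² ≈ 212.92 → 213.
At ±3.7%: n = 1.751² × 0.2500 / 0.037² ≈ 559.90 → 560.
Additional respondents: 560 − 213 = 347.

347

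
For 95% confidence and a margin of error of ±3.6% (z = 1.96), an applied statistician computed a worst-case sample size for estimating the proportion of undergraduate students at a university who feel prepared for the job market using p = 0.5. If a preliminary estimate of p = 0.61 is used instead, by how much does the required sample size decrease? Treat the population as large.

36

Conservative (p = 0.5): n = 1.96² × 0.25 / 0.036² ≈ 741.05 → 742.
Using p = 0.61: p(1−p) = 0.2379, so n = 1.96² × 0.2379 / 0.036² ≈ 705.18 → 706.
Reduction: 742 − 706 = 36.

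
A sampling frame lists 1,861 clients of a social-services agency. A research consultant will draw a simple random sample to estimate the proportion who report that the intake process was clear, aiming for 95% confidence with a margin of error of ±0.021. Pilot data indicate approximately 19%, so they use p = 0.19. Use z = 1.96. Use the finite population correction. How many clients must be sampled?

780

Unadjusted: n₀ = 1.96² × 0.19 × 0.81 / 0.021² ≈ 1340.64, so n₀ = 1341.
Finite population correction with N = 1,861: n = n₀ / (1 + (n₀−1)/N) = 1341 / (1 + 1340/1861) = 1341 / 1.7200 ≈ 779.63.
Rounding up, n = 780.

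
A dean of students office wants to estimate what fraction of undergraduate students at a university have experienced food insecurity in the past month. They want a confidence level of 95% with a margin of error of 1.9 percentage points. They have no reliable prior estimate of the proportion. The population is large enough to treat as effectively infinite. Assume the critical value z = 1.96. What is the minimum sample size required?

With no prior estimate, use p = 0.5, giving p(1−p) = 0.25.
n = z²·p(1−p)/E² = 1.96² × 0.2500 / 0.019² = 3.8416 × 0.2500 / 0.000361 ≈ 2660.39.
Rounding up gives n = 2661.

2661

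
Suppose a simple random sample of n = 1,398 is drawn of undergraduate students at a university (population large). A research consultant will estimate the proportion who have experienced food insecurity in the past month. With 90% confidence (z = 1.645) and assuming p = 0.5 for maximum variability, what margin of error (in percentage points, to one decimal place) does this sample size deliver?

2.2

SE(p̂) = √[p(1−p)/n] = √[0.2500/1398] = 0.01337.
E = z × SE = 1.645 × 0.01337 = 0.02200, or 2.2 percentage points.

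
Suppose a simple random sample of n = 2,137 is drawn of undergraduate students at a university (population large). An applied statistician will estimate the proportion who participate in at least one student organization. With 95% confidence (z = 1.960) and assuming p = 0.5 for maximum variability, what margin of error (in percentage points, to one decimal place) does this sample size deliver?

2.1

SE(p̂) = √[p(1−p)/n] = √[0.2500/2137] = 0.01082.
E = z × SE = 1.960 × 0.01082 = 0.02120, or 2.1 percentage points.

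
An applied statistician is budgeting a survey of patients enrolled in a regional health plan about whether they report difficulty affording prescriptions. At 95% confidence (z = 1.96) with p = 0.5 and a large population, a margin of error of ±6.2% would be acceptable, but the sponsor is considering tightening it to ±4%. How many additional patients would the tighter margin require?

351

At ±6.2%: n = 1.96² × 0.2500 / 0.062² ≈ 249.84 → 250.
At ±4%: n = 1.96² × 0.2500 / 0.040² ≈ 600.25 → 601.
Additional respondents: 601 − 250 = 351.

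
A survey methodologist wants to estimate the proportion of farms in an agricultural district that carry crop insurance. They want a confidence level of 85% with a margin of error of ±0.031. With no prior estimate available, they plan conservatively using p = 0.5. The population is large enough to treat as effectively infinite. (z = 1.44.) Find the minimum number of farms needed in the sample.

With p = 0.5, p(1−p) = 0.25.
n = z²·p(1−p)/E² = 1.44² × 0.2500 / 0.031² = 2.0736 × 0.2500 / 0.000961 ≈ 539.44.
Rounding up gives n = 540.

540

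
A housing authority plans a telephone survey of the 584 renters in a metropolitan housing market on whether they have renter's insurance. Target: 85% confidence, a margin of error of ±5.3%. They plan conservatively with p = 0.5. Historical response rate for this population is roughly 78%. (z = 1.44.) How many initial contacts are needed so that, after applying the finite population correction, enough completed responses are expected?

181

Completed interviews needed (unadjusted): n₀ = 1.44² × 0.2500 / 0.053² ≈ 184.55 → 185.
FPC for N = 584: n = 185 / (1 + 184/584) = 185 / 1.3151 ≈ 140.68 → 141.
At a 78% response rate, contacts needed = 141 / 0.78 ≈ 180.77 → 181.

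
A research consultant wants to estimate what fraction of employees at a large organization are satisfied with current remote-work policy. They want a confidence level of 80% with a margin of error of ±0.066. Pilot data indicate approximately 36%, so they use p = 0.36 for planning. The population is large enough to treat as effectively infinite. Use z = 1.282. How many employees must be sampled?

87

With p = 0.36, p(1−p) = 0.2304.
n = z²·p(1−p)/E² = 1.282² × 0.2304 / 0.066² = 1.6435 × 0.2304 / 0.004356 ≈ 86.93.
Rounding up gives n = 87.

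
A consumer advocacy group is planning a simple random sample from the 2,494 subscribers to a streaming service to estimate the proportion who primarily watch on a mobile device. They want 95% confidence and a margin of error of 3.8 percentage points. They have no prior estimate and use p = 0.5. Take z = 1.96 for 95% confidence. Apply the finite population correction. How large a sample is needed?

526

Unadjusted: n₀ = 1.96² × 0.50 × 0.50 / 0.038² ≈ 665.10, so n₀ = 666.
Finite population correction with N = 2,494: n = n₀ / (1 + (n₀−1)/N) = 666 / (1 + 665/2494) = 666 / 1.2666 ≈ 525.80.
Rounding up, n = 526.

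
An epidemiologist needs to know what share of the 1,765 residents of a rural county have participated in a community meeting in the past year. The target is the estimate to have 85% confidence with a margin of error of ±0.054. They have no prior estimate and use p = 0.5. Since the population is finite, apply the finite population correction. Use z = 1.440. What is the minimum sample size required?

162

Unadjusted: n₀ = 1.440² × 0.50 × 0.50 / 0.054² ≈ 177.78, so n₀ = 178.
Finite population correction with N = 1,765: n = n₀ / (1 + (n₀−1)/N) = 178 / (1 + 177/1765) = 178 / 1.1003 ≈ 161.78.
Rounding up, n = 162.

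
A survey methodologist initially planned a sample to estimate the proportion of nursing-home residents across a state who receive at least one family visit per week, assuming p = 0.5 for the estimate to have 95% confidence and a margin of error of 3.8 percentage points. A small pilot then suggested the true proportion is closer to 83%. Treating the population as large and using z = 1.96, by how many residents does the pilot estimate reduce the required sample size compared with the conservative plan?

Conservative (p = 0.5): n = 1.96² × 0.25 / 0.038² ≈ 665.10 → 666.
Using p = 0.83: p(1−p) = 0.1411, so n = 1.96² × 0.1411 / 0.038² ≈ 375.38 → 376.
Reduction: 666 − 376 = 290.

290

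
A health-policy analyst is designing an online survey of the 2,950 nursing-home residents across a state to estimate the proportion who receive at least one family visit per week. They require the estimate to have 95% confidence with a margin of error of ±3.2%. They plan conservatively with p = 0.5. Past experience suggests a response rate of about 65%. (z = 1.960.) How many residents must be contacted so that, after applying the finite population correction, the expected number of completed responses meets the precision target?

Completed interviews needed (unadjusted): n₀ = 1.960² × 0.2500 / 0.032² ≈ 937.89 → 938.
FPC for N = 2,950: n = 938 / (1 + 937/2950) = 938 / 1.3176 ≈ 711.89 → 712.
At a 65% response rate, contacts needed = 712 / 0.65 ≈ 1095.38 → 1096.

1096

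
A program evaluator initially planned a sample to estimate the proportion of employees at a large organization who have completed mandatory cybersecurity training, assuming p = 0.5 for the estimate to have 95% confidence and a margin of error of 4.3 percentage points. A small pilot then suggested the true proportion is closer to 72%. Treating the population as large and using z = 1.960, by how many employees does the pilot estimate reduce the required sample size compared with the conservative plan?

Conservative (p = 0.5): n = 1.960² × 0.25 / 0.043² ≈ 519.42 → 520.
Using p = 0.72: p(1−p) = 0.2016, so n = 1.960² × 0.2016 / 0.043² ≈ 418.86 → 419.
Reduction: 520 − 419 = 101.

101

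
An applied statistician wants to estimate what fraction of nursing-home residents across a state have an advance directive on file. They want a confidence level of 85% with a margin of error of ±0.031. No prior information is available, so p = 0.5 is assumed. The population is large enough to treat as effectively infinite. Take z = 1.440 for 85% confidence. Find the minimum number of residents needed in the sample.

With p = 0.5, p(1−p) = 0.25.
n = z²·p(1−p)/E² = 1.440² × 0.2500 / 0.031² = 2.0736 × 0.2500 / 0.000961 ≈ 539.44.
Rounding up gives n = 540.

540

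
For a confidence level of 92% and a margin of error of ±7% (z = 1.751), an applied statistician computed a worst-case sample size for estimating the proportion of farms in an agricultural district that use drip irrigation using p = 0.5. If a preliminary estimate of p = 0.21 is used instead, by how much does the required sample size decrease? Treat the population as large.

53

Conservative (p = 0.5): n = 1.751² × 0.25 / 0.070² ≈ 156.43 → 157.
Using p = 0.21: p(1−p) = 0.1659, so n = 1.751² × 0.1659 / 0.070² ≈ 103.81 → 104.
Reduction: 157 − 104 = 53.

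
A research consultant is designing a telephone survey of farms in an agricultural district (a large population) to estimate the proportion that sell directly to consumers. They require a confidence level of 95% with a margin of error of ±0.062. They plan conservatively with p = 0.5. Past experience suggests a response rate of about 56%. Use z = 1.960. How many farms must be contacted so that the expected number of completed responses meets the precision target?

Completed interviews needed: n₀ = 1.960² × 0.2500 / 0.062² ≈ 249.84 → 250.
At a 56% response rate, contacts needed = 250 / 0.56 ≈ 446.43 → 447.

447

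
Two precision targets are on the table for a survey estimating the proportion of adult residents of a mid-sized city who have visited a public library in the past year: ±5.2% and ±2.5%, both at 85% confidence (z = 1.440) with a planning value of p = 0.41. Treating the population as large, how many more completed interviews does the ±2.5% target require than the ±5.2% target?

617

At ±5.2%: n = 1.440² × 0.2419 / 0.052² ≈ 185.50 → 186.
At ±2.5%: n = 1.440² × 0.2419 / 0.025² ≈ 802.57 → 803.
Additional respondents: 803 − 186 = 617.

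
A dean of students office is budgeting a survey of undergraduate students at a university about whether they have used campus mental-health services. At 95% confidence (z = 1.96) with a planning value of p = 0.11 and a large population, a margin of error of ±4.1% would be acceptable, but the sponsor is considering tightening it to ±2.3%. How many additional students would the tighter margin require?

At ±4.1%: n = 1.96² × 0.0979 / 0.041² ≈ 223.73 → 224.
At ±2.3%: n = 1.96² × 0.0979 / 0.023² ≈ 710.95 → 711.
Additional respondents: 711 − 224 = 487.

487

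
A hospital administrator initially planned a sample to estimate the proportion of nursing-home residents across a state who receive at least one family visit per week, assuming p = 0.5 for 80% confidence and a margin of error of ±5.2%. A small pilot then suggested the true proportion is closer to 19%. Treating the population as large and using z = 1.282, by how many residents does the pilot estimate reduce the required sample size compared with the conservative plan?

Conservative (p = 0.5): n = 1.282² × 0.25 / 0.052² ≈ 151.95 → 152.
Using p = 0.19: p(1−p) = 0.1539, so n = 1.282² × 0.1539 / 0.052² ≈ 93.54 → 94.
Reduction: 152 − 94 = 58.

58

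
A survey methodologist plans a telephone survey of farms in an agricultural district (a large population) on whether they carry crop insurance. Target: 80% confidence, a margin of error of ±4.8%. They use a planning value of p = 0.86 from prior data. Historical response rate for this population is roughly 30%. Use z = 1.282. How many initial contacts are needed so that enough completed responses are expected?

287

Completed interviews needed: n₀ = 1.282² × 0.1204 / 0.048² ≈ 85.89 → 86.
At a 30% response rate, contacts needed = 86 / 0.30 ≈ 286.67 → 287.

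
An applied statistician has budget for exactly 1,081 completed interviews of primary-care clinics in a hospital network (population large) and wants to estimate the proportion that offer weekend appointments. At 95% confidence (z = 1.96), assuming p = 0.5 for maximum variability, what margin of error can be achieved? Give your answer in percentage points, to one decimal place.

SE(p̂) = √[p(1−p)/n] = √[0.2500/1081] = 0.01521.
E = z × SE = 1.96 × 0.01521 = 0.02981, or 3.0 percentage points.

3.0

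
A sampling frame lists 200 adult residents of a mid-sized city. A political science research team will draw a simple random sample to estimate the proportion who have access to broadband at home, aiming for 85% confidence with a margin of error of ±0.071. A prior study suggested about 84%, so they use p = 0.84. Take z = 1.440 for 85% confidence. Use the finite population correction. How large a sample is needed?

Unadjusted: n₀ = 1.440² × 0.84 × 0.16 / 0.071² ≈ 55.29, so n₀ = 56.
Finite population correction with N = 200: n = n₀ / (1 + (n₀−1)/N) = 56 / (1 + 55/200) = 56 / 1.2750 ≈ 43.92.
Rounding up, n = 44.

44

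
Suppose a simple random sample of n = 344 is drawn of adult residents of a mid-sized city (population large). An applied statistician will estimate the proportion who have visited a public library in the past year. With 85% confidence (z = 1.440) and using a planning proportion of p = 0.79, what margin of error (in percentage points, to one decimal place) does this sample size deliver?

3.2

SE(p̂) = √[p(1−p)/n] = √[0.1659/344] = 0.02196.
E = z × SE = 1.440 × 0.02196 = 0.03162, or 3.2 percentage points.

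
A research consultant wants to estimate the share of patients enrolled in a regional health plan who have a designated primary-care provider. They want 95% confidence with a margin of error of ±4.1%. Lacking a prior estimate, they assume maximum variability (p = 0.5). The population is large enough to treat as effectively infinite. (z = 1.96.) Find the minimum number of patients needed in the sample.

With p = 0.5, p(1−p) = 0.25.
n = z²·p(1−p)/E² = 1.96² × 0.2500 / 0.041² = 3.8416 × 0.2500 / 0.001681 ≈ 571.33.
Rounding up gives n = 572.

572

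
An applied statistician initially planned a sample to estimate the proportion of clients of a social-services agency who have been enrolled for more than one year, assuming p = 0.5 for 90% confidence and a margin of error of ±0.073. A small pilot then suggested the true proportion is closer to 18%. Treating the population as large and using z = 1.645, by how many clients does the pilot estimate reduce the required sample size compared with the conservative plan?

52

Conservative (p = 0.5): n = 1.645² × 0.25 / 0.073² ≈ 126.95 → 127.
Using p = 0.18: p(1−p) = 0.1476, so n = 1.645² × 0.1476 / 0.073² ≈ 74.95 → 75.
Reduction: 127 − 75 = 52.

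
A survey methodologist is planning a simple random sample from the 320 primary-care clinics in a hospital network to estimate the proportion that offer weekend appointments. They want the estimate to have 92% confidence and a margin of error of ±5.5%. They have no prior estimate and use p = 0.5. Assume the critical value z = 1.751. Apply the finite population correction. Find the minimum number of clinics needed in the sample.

142

Unadjusted: n₀ = 1.751² × 0.50 × 0.50 / 0.055² ≈ 253.39, so n₀ = 254.
Finite population correction with N = 320: n = n₀ / (1 + (n₀−1)/N) = 254 / (1 + 253/320) = 254 / 1.7906 ≈ 141.85.
Rounding up, n = 142.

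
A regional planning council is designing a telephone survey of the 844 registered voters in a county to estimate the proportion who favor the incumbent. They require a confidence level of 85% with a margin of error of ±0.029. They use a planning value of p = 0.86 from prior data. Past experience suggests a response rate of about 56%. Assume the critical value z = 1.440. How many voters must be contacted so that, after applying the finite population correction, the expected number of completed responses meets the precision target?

Completed interviews needed (unadjusted): n₀ = 1.440² × 0.1204 / 0.029² ≈ 296.86 → 297.
FPC for N = 844: n = 297 / (1 + 296/844) = 297 / 1.3507 ≈ 219.88 → 220.
At a 56% response rate, contacts needed = 220 / 0.56 ≈ 392.86 → 393.

393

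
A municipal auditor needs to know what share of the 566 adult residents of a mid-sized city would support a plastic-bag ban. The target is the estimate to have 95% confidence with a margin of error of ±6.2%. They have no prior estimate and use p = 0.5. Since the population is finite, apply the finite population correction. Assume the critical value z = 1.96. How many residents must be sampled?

Unadjusted: n₀ = 1.96² × 0.50 × 0.50 / 0.062² ≈ 249.84, so n₀ = 250.
Finite population correction with N = 566: n = n₀ / (1 + (n₀−1)/N) = 250 / (1 + 249/566) = 250 / 1.4399 ≈ 173.62.
Rounding up, n = 174.

174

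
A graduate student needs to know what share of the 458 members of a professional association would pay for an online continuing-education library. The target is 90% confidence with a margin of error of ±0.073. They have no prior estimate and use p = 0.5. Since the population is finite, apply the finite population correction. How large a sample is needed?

For 90% confidence, z = 1.645.
Unadjusted: n₀ = 1.645² × 0.50 × 0.50 / 0.073² ≈ 126.95, so n₀ = 127.
Finite population correction with N = 458: n = n₀ / (1 + (n₀−1)/N) = 127 / (1 + 126/458) = 127 / 1.2751 ≈ 99.60.
Rounding up, n = 100.

100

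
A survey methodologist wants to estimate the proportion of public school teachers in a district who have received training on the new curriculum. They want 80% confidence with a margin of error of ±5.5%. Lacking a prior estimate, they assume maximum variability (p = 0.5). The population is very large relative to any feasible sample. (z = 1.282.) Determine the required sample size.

With p = 0.5, p(1−p) = 0.25.
n = z²·p(1−p)/E² = 1.282² × 0.2500 / 0.055² = 1.6435 × 0.2500 / 0.003025 ≈ 135.83.
Rounding up gives n = 136.

136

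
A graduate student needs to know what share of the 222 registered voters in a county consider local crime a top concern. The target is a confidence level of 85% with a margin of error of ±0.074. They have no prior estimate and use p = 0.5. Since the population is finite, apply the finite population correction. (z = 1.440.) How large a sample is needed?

Unadjusted: n₀ = 1.440² × 0.50 × 0.50 / 0.074² ≈ 94.67, so n₀ = 95.
Finite population correction with N = 222: n = n₀ / (1 + (n₀−1)/N) = 95 / (1 + 94/222) = 95 / 1.4234 ≈ 66.74.
Rounding up, n = 67.

67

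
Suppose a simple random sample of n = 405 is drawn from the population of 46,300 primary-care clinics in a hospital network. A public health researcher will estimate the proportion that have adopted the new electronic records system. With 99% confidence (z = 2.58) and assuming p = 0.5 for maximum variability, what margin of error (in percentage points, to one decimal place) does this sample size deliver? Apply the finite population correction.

Finite-population factor: (N−n)/(N−1) = (46300−405)/(46300−1) = 0.9913.
SE(p̂) = √[p(1−p)/n · (N−n)/(N−1)] = √[0.2500/405 × 0.9913] = 0.02474.
E = z × SE = 2.58 × 0.02474 = 0.06382 ≈ 6.4 percentage points.

6.4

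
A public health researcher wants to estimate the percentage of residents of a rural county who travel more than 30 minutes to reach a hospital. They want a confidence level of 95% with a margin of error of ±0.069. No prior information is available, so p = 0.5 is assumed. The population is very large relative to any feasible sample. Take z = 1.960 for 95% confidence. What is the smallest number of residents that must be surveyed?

202

With p = 0.5, p(1−p) = 0.25.
n = z²·p(1−p)/E² = 1.960² × 0.2500 / 0.069² = 3.8416 × 0.2500 / 0.004761 ≈ 201.72.
Rounding up gives n = 202.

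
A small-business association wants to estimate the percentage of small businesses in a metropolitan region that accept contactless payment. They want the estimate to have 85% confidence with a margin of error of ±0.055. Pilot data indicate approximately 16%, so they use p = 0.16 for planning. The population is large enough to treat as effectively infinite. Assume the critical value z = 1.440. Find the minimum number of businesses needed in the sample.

93

With p = 0.16, p(1−p) = 0.1344.
n = z²·p(1−p)/E² = 1.440² × 0.1344 / 0.055² = 2.0736 × 0.1344 / 0.003025 ≈ 92.13.
Rounding up gives n = 93.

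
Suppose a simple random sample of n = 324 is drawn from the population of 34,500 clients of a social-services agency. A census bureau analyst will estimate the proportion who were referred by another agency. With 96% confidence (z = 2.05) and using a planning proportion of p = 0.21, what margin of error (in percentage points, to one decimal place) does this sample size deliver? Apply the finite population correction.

Finite-population factor: (N−n)/(N−1) = (34500−324)/(34500−1) = 0.9906.
SE(p̂) = √[p(1−p)/n · (N−n)/(N−1)] = √[0.1659/324 × 0.9906] = 0.02252.
E = z × SE = 2.05 × 0.02252 = 0.04617 ≈ 4.6 percentage points.

4.6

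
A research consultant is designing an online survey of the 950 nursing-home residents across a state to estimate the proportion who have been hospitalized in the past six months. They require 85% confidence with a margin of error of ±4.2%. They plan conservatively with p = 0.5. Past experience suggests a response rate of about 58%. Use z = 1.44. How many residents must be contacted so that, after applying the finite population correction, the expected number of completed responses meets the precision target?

Completed interviews needed (unadjusted): n₀ = 1.44² × 0.2500 / 0.042² ≈ 293.88 → 294.
FPC for N = 950: n = 294 / (1 + 293/950) = 294 / 1.3084 ≈ 224.70 → 225.
At a 58% response rate, contacts needed = 225 / 0.58 ≈ 387.93 → 388.

388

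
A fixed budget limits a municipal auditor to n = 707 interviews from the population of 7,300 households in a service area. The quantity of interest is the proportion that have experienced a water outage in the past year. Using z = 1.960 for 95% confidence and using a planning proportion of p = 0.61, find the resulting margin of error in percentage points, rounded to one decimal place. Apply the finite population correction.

Finite-population factor: (N−n)/(N−1) = (7300−707)/(7300−1) = 0.9033.
SE(p̂) = √[p(1−p)/n · (N−n)/(N−1)] = √[0.2379/707 × 0.9033] = 0.01743.
E = z × SE = 1.960 × 0.01743 = 0.03417 ≈ 3.4 percentage points.

3.4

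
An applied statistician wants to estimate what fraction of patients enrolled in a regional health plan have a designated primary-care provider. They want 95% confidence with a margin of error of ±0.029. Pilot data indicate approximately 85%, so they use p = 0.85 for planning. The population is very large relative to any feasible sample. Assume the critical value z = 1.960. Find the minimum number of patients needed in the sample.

583

With p = 0.85, p(1−p) = 0.1275.
n = z²·p(1−p)/E² = 1.960² × 0.1275 / 0.029² = 3.8416 × 0.1275 / 0.000841 ≈ 582.41.
Rounding up gives n = 583.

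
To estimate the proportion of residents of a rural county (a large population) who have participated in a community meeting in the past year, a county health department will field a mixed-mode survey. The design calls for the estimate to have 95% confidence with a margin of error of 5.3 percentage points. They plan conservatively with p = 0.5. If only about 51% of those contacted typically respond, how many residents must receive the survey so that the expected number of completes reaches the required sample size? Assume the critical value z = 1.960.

Completed interviews needed: n₀ = 1.960² × 0.2500 / 0.053² ≈ 341.90 → 342.
At a 51% response rate, contacts needed = 342 / 0.51 ≈ 670.59 → 671.

671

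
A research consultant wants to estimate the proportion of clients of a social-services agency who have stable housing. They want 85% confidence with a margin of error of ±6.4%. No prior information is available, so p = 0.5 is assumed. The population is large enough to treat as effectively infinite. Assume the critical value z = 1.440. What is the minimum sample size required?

127

With p = 0.5, p(1−p) = 0.25.
n = z²·p(1−p)/E² = 1.440² × 0.2500 / 0.064² = 2.0736 × 0.2500 / 0.004096 ≈ 126.56.
Rounding up gives n = 127.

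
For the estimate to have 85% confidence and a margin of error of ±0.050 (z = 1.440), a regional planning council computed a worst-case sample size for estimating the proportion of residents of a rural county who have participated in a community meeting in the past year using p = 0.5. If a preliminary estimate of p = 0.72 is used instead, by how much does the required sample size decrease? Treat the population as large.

40

Conservative (p = 0.5): n = 1.440² × 0.25 / 0.050² ≈ 207.36 → 208.
Using p = 0.72: p(1−p) = 0.2016, so n = 1.440² × 0.2016 / 0.050² ≈ 167.22 → 168.
Reduction: 208 − 168 = 40.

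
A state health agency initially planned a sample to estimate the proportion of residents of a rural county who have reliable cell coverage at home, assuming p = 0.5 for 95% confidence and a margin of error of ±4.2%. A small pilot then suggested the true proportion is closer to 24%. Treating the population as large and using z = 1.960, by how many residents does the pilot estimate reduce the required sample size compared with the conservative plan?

Conservative (p = 0.5): n = 1.960² × 0.25 / 0.042² ≈ 544.44 → 545.
Using p = 0.24: p(1−p) = 0.1824, so n = 1.960² × 0.1824 / 0.042² ≈ 397.23 → 398.
Reduction: 545 − 398 = 147.

147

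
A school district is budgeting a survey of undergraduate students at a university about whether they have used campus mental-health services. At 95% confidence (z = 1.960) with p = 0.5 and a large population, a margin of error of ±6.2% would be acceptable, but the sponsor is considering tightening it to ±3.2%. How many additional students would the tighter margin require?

At ±6.2%: n = 1.960² × 0.2500 / 0.062² ≈ 249.84 → 250.
At ±3.2%: n = 1.960² × 0.2500 / 0.032² ≈ 937.89 → 938.
Additional respondents: 938 − 250 = 688.

688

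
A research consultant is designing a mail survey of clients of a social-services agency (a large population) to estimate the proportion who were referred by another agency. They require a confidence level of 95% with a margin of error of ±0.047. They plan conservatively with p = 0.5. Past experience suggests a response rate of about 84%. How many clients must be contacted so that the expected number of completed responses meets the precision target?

518

For 95% confidence, z = 1.960.
Completed interviews needed: n₀ = 1.960² × 0.2500 / 0.047² ≈ 434.77 → 435.
At an 84% response rate, contacts needed = 435 / 0.84 ≈ 517.86 → 518.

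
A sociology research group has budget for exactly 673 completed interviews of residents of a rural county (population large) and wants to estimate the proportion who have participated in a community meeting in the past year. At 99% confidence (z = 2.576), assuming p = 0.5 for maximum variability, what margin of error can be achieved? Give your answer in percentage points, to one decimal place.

5.0

SE(p̂) = √[p(1−p)/n] = √[0.2500/673] = 0.01927.
E = z × SE = 2.576 × 0.01927 = 0.04965, or 5.0 percentage points.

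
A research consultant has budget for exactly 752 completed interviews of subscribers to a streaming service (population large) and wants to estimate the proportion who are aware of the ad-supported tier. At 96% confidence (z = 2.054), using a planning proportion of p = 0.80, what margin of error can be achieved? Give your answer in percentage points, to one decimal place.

3.0

SE(p̂) = √[p(1−p)/n] = √[0.1600/752] = 0.01459.
E = z × SE = 2.054 × 0.01459 = 0.02996, or 3.0 percentage points.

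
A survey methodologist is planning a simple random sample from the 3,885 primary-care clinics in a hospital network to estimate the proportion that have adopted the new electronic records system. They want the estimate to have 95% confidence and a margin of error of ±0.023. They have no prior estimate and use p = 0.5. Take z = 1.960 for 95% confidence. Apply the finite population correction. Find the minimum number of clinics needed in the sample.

1238

Unadjusted: n₀ = 1.960² × 0.50 × 0.50 / 0.023² ≈ 1815.50, so n₀ = 1816.
Finite population correction with N = 3,885: n = n₀ / (1 + (n₀−1)/N) = 1816 / (1 + 1815/3885) = 1816 / 1.4672 ≈ 1237.75.
Rounding up, n = 1238.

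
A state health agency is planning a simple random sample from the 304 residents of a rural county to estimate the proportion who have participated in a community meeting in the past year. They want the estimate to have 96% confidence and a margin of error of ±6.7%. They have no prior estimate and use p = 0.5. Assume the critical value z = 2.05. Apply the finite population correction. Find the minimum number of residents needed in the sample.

133

Unadjusted: n₀ = 2.05² × 0.50 × 0.50 / 0.067² ≈ 234.04, so n₀ = 235.
Finite population correction with N = 304: n = n₀ / (1 + (n₀−1)/N) = 235 / (1 + 234/304) = 235 / 1.7697 ≈ 132.79.
Rounding up, n = 133.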